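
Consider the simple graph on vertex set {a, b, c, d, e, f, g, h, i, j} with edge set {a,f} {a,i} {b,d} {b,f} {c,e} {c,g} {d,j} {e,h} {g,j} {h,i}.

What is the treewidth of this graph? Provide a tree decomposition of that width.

Each bag holds 3 vertices, so the decomposition has width 2, which upper-bounds the treewidth. The edges g–c–e–h–i–a–f–b–d–j–g form a cycle, so G is not a tree and its treewidth is at least 2. Combining the bounds, tw(G) = 2.

Treewidth 2.
One optimal decomposition is:
Bags: B1 = {c, e, g}  B2 = {e, g, h}  B3 = {g, h, i}  B4 = {a, g, i}  B5 = {a, f, g}  B6 = {b, f, g}  B7 = {b, d, g}  B8 = {d, g, j}
Tree: B1–B2, B2–B3, B3–B4, B4–B5, B5–B6, B6–B7, B7–B8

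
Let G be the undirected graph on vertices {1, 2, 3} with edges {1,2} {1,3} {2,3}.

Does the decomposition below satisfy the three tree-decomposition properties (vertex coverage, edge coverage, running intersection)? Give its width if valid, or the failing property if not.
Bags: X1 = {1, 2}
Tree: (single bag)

No — vertex 3 appears in no bag.

A tree decomposition must satisfy three properties: every vertex lies in some bag; for every edge, both endpoints lie together in some bag; and for every vertex, the bags containing it form a connected subtree. Here vertex 3 appears in no bag, so the decomposition is invalid.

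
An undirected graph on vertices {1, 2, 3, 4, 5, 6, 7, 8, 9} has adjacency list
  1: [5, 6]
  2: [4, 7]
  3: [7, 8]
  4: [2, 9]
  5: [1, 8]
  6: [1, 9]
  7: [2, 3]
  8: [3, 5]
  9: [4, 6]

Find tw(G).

A width-2 tree decomposition is:
Bags: B1 = {1, 5, 8}  B2 = {1, 3, 8}  B3 = {1, 3, 7}  B4 = {1, 2, 7}  B5 = {1, 2, 4}  B6 = {1, 4, 9}  B7 = {1, 6, 9}
Tree: B1–B2, B2–B3, B3–B4, B4–B5, B5–B6, B6–B7
The largest bag has 3 vertices, giving width 2; this decomposition certifies tw(G) ≤ 2. For the lower bound, G contains the cycle 1–5–8–3–7–2–4–9–6–1, so G is not a forest; only forests have treewidth ≤ 1, hence tw(G) ≥ 2. The upper and lower bounds meet at 2, so that is the treewidth.

2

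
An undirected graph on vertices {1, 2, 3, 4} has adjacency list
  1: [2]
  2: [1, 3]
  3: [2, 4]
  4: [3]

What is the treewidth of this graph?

A width-1 tree decomposition is:
Bags: B1 = {1, 2}  B2 = {2, 3}  B3 = {3, 4}
Tree: B1–B2, B2–B3
Every bag has size at most 2, so the width is 2 − 1 = 1 and tw(G) ≤ 1. Any graph with an edge has treewidth ≥ 1, and G has the edge 1–2. The upper and lower bounds meet at 1, so that is the treewidth.

1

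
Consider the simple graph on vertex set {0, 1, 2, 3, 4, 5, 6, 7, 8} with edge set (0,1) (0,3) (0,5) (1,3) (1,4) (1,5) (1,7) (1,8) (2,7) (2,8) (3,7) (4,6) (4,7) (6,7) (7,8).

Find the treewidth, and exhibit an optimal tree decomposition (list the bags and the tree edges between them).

Treewidth 2.
One optimal decomposition is:
Bags: B1 = {1, 7, 8}  B2 = {1, 4, 7}  B3 = {1, 3, 7}  B4 = {0, 1, 3}  B5 = {0, 1, 5}  B6 = {2, 7, 8}  B7 = {4, 6, 7}
Tree: B1–B2, B2–B3, B3–B4, B4–B5, B1–B6, B2–B7

Each bag holds 3 vertices, so the decomposition has width 2, which upper-bounds the treewidth. Conversely, {0, 1, 3} is a clique of size 3, and the vertices of any clique must share a bag in every tree decomposition; so some bag has ≥ 3 vertices and tw(G) ≥ 2. Combining the bounds, tw(G) = 2.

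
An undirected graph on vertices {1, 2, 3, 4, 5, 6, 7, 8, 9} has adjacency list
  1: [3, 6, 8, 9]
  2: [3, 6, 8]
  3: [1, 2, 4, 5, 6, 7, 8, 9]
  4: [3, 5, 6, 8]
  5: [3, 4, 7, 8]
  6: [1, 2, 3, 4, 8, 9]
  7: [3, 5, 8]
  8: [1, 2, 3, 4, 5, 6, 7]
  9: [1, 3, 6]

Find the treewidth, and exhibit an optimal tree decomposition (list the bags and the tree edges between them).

Each bag holds 4 vertices, so the decomposition has width 3, which upper-bounds the treewidth. On the other hand G contains the 4-clique {3, 4, 5, 8}. A clique must lie in a single bag of any decomposition, so no decomposition can have width below 3. Hence tw(G) = 3 exactly.

Treewidth 3.
One optimal decomposition is:
Bags: B1 = {3, 4, 6, 8}  B2 = {3, 4, 5, 8}  B3 = {3, 5, 7, 8}  B4 = {2, 3, 6, 8}  B5 = {1, 3, 6, 8}  B6 = {1, 3, 6, 9}
Tree: B1–B2, B2–B3, B1–B4, B4–B5, B5–B6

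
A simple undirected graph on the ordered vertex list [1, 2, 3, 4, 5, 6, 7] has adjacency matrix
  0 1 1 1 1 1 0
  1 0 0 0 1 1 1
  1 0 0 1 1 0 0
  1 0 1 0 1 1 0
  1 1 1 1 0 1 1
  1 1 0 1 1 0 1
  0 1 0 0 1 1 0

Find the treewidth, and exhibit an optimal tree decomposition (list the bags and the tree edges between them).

Treewidth 3.
One such decomposition:
Bags: B1 = {2, 5, 6, 7}  B2 = {1, 2, 5, 6}  B3 = {1, 4, 5, 6}  B4 = {1, 3, 4, 5}
Tree: B1–B2, B2–B3, B3–B4

The largest bag has 4 vertices, giving width 3; this decomposition certifies tw(G) ≤ 3. For the lower bound, the 4 vertices {1, 2, 5, 6} are pairwise adjacent, and any tree decomposition puts a clique entirely inside one bag — forcing width ≥ 3. Combining the bounds, tw(G) = 3.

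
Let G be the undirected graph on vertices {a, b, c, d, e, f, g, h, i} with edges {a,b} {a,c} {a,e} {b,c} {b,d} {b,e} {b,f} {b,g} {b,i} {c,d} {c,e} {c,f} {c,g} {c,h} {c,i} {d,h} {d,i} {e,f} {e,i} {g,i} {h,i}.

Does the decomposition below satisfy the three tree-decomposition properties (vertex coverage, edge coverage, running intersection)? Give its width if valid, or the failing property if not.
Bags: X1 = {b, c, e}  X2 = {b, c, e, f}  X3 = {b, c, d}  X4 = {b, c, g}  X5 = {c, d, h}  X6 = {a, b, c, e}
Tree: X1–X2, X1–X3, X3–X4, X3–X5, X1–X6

A tree decomposition must satisfy three properties: every vertex lies in some bag; for every edge, both endpoints lie together in some bag; and for every vertex, the bags containing it form a connected subtree. Here vertex i appears in no bag, so the decomposition is invalid.

No — vertex i appears in no bag.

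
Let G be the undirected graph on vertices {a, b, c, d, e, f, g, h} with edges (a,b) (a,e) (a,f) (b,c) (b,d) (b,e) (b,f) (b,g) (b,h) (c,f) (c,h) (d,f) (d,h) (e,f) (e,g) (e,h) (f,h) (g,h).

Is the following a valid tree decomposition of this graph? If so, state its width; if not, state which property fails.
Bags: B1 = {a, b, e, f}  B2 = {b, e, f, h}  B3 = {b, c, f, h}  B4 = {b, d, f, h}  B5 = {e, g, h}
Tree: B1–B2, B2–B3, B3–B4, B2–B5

A tree decomposition must satisfy three properties: every vertex lies in some bag; for every edge, both endpoints lie together in some bag; and for every vertex, the bags containing it form a connected subtree. Here edge (b,g) lies in no bag, so the decomposition is invalid.

No — edge (b,g) lies in no bag.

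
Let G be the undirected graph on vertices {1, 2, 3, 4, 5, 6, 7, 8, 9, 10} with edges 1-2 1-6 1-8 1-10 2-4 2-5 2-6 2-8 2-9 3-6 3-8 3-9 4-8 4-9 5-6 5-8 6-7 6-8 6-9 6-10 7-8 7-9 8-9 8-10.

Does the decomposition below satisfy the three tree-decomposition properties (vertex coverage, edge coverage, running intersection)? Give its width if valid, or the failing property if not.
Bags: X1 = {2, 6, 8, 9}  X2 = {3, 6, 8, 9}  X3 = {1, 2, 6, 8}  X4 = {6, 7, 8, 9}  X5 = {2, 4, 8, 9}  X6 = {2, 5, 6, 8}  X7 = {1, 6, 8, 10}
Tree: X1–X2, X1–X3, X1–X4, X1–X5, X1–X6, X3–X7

Yes; width 3.

Every vertex of G appears in some bag (union = {1, 2, 3, 4, 5, 6, 7, 8, 9, 10}); every edge is covered by a bag; and for each vertex v the set of bags containing v is connected in the bag tree. The decomposition is therefore valid. The largest bag has 4 vertices, so the width is 3.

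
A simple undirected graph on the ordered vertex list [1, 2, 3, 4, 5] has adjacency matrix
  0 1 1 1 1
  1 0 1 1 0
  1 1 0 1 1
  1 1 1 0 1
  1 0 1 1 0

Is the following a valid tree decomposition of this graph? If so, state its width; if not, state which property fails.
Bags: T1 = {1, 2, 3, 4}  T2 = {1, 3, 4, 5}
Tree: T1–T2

Checking the three conditions: (i) the bags cover all of {1, 2, 3, 4, 5}; (ii) for each edge, some bag contains both endpoints; (iii) the bags containing any fixed vertex form a subtree. All hold, so the decomposition is valid with width 4 − 1 = 3.

Yes; width 3.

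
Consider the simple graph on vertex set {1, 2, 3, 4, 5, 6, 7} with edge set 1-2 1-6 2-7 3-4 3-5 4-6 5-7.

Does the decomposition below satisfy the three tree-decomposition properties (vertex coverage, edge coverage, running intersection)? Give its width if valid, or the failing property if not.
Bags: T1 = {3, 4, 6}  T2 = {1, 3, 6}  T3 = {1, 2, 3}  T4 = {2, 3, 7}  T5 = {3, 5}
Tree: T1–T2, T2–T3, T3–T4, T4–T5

No — edge (7,5) lies in no bag.

A tree decomposition must satisfy three properties: every vertex lies in some bag; for every edge, both endpoints lie together in some bag; and for every vertex, the bags containing it form a connected subtree. Here edge (7,5) lies in no bag, so the decomposition is invalid.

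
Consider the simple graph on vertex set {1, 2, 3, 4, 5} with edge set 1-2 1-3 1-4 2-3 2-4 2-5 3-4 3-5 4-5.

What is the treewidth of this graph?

3

A width-3 tree decomposition is:
Bags: B1 = {2, 3, 4, 5}  B2 = {1, 2, 3, 4}
Tree: B1–B2
Each bag holds 4 vertices, so the decomposition has width 3, which upper-bounds the treewidth. Conversely, {1, 2, 3, 4} is a clique of size 4, and the vertices of any clique must share a bag in every tree decomposition; so some bag has ≥ 4 vertices and tw(G) ≥ 3. Hence tw(G) = 3 exactly.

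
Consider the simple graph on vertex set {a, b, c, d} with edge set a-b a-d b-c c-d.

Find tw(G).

2

A width-2 tree decomposition is:
Bags: B1 = {a, b, d}  B2 = {b, c, d}
Tree: B1–B2
Every bag has size at most 3, so the width is 3 − 1 = 2 and tw(G) ≤ 2. Since d–a–b–c–d is a cycle in G, G is not acyclic. Forests are exactly the graphs of treewidth ≤ 1, so tw(G) ≥ 2. Therefore the treewidth is 2.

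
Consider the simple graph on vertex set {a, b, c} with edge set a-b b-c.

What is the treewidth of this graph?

A width-1 tree decomposition is:
Bags: B1 = {b, c}  B2 = {a, b}
Tree: B1–B2
Every bag has size at most 2, so the width is 2 − 1 = 1 and tw(G) ≤ 1. G has an edge, so its treewidth is at least 1. Therefore the treewidth is 1.

1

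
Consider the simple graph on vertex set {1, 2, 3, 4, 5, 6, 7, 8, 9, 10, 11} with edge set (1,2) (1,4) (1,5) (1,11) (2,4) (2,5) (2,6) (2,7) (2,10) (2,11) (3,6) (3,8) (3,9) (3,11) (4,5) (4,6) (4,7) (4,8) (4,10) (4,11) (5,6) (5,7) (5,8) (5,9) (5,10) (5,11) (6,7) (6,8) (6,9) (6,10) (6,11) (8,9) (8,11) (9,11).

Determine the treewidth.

A width-4 tree decomposition is:
Bags: B1 = {2, 4, 5, 6, 11}  B2 = {4, 5, 6, 8, 11}  B3 = {2, 4, 5, 6, 10}  B4 = {5, 6, 8, 9, 11}  B5 = {1, 2, 4, 5, 11}  B6 = {3, 6, 8, 9, 11}  B7 = {2, 4, 5, 6, 7}
Tree: B1–B2, B1–B3, B2–B4, B1–B5, B4–B6, B3–B7
Every bag has size at most 5, so the width is 5 − 1 = 4 and tw(G) ≤ 4. On the other hand G contains the 5-clique {3, 6, 8, 9, 11}. A clique must lie in a single bag of any decomposition, so no decomposition can have width below 4. Therefore the treewidth is 4.

4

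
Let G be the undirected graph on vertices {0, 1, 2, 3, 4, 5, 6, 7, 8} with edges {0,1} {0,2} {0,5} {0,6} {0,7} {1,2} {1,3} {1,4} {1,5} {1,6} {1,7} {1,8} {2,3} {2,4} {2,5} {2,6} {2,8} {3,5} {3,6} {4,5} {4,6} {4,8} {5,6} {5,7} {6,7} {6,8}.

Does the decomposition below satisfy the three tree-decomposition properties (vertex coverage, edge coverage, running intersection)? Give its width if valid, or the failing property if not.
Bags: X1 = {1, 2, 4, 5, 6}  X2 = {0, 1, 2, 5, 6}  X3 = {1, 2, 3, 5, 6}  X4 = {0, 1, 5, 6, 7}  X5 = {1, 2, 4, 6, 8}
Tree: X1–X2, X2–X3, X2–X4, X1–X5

Vertex coverage: the bags together contain {0, 1, 2, 3, 4, 5, 6, 7, 8}, the full vertex set. Edge coverage: each edge of G has both endpoints in at least one bag. Running intersection: for every vertex, the bags containing it form a connected subtree. All three properties hold, so this is a valid tree decomposition of width max|bag| − 1 = 4, and hence tw(G) ≤ 4.

Yes; width 4.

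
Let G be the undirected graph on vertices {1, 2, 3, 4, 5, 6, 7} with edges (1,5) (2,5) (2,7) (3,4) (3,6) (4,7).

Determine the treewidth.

A width-1 tree decomposition is:
Bags: B1 = {3, 6}  B2 = {3, 4}  B3 = {4, 7}  B4 = {2, 7}  B5 = {2, 5}  B6 = {1, 5}
Tree: B1–B2, B2–B3, B3–B4, B4–B5, B5–B6
The largest bag has 2 vertices, giving width 1; this decomposition certifies tw(G) ≤ 1. Any graph with an edge has treewidth ≥ 1, and G has the edge 6–3. Combining the bounds, tw(G) = 1.

1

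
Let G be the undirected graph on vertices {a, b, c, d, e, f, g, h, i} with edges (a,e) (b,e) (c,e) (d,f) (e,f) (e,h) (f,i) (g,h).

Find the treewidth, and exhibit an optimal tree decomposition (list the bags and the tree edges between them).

The largest bag has 2 vertices, giving width 1; this decomposition certifies tw(G) ≤ 1. G has an edge, so its treewidth is at least 1. Combining the bounds, tw(G) = 1.

Treewidth 1.
One such decomposition:
Bags: B1 = {b, e}  B2 = {e, f}  B3 = {a, e}  B4 = {e, h}  B5 = {g, h}  B6 = {f, i}  B7 = {c, e}  B8 = {d, f}
Tree: B1–B2, B1–B3, B1–B4, B4–B5, B2–B6, B3–B7, B6–B8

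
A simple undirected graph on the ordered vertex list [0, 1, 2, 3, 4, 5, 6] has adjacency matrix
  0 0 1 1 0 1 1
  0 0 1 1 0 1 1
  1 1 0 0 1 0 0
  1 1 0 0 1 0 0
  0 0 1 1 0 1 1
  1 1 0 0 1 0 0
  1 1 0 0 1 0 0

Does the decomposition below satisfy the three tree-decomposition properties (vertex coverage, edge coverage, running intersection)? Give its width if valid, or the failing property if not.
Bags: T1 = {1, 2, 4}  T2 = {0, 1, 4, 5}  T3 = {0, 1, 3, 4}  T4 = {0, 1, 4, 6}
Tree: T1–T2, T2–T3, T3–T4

No — edge (0,2) lies in no bag.

A tree decomposition must satisfy three properties: every vertex lies in some bag; for every edge, both endpoints lie together in some bag; and for every vertex, the bags containing it form a connected subtree. Here edge (0,2) lies in no bag, so the decomposition is invalid.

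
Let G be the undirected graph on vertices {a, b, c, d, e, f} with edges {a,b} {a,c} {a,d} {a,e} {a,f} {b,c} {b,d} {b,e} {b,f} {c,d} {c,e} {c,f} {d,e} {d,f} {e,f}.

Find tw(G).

A width-5 tree decomposition is:
Bags: B1 = {a, b, c, d, e, f}
Tree: (single bag)
A single bag containing all 6 vertices is trivially a valid decomposition of width 5. Conversely, {a, b, c, d, e, f} is a clique of size 6, and the vertices of any clique must share a bag in every tree decomposition; so some bag has ≥ 6 vertices and tw(G) ≥ 5. Therefore the treewidth is 5.

5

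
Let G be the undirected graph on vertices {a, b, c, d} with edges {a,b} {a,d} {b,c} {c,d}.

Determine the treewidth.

A width-2 tree decomposition is:
Bags: B1 = {a, b, d}  B2 = {b, c, d}
Tree: B1–B2
Each bag holds 3 vertices, so the decomposition has width 2, which upper-bounds the treewidth. Since d–a–b–c–d is a cycle in G, G is not acyclic. Forests are exactly the graphs of treewidth ≤ 1, so tw(G) ≥ 2. The upper and lower bounds meet at 2, so that is the treewidth.

2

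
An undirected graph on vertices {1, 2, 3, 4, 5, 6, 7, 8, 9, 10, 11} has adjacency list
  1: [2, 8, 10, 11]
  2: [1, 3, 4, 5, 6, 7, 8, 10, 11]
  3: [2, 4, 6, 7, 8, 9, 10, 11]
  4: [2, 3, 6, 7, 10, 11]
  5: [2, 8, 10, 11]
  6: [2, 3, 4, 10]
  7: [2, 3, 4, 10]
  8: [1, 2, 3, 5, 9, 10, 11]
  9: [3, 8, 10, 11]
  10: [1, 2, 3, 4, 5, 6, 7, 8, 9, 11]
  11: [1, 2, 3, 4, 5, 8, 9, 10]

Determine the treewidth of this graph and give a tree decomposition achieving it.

Treewidth 4.
One such decomposition:
Bags: B1 = {2, 3, 4, 10, 11}  B2 = {2, 3, 4, 7, 10}  B3 = {2, 3, 8, 10, 11}  B4 = {2, 3, 4, 6, 10}  B5 = {2, 5, 8, 10, 11}  B6 = {3, 8, 9, 10, 11}  B7 = {1, 2, 8, 10, 11}
Tree: B1–B2, B1–B3, B2–B4, B3–B5, B3–B6, B3–B7

Every bag has size at most 5, so the width is 5 − 1 = 4 and tw(G) ≤ 4. Conversely, {3, 8, 9, 10, 11} is a clique of size 5, and the vertices of any clique must share a bag in every tree decomposition; so some bag has ≥ 5 vertices and tw(G) ≥ 4. Hence tw(G) = 4 exactly.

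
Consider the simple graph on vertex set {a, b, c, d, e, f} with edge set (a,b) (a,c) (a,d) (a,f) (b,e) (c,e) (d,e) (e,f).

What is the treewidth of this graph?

2

A width-2 tree decomposition is:
Bags: B1 = {a, d, e}  B2 = {a, e, f}  B3 = {a, c, e}  B4 = {a, b, e}
Tree: B1–B2, B2–B3, B3–B4
The largest bag has 3 vertices, giving width 2; this decomposition certifies tw(G) ≤ 2. For the lower bound, G contains the cycle d–a–f–e–d, so G is not a forest; only forests have treewidth ≤ 1, hence tw(G) ≥ 2. The upper and lower bounds meet at 2, so that is the treewidth.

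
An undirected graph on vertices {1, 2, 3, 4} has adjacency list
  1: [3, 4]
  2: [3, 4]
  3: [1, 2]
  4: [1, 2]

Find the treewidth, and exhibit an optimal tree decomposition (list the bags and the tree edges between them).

Every bag has size at most 3, so the width is 3 − 1 = 2 and tw(G) ≤ 2. The edges 2–3–1–4–2 form a cycle, so G is not a tree and its treewidth is at least 2. The upper and lower bounds meet at 2, so that is the treewidth.

Treewidth 2.
One such decomposition:
Bags: B1 = {1, 2, 3}  B2 = {1, 2, 4}
Tree: B1–B2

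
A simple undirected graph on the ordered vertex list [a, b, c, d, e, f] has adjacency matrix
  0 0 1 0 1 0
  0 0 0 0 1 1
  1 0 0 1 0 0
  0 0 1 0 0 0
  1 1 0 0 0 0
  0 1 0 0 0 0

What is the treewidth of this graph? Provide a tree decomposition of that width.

Treewidth 1.
Bags: B1 = {b, f}  B2 = {b, e}  B3 = {a, e}  B4 = {a, c}  B5 = {c, d}
Tree: B1–B2, B2–B3, B3–B4, B4–B5

Each bag holds 2 vertices, so the decomposition has width 1, which upper-bounds the treewidth. Any graph with an edge has treewidth ≥ 1, and G has the edge f–b. Hence tw(G) = 1 exactly.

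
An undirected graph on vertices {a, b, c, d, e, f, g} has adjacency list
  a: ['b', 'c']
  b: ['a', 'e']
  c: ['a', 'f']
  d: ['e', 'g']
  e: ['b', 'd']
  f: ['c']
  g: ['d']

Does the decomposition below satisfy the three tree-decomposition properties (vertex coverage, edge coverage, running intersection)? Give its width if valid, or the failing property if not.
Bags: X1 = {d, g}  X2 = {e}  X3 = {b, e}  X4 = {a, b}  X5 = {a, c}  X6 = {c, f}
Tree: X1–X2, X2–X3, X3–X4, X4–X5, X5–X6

No — edge (d,e) lies in no bag.

A tree decomposition must satisfy three properties: every vertex lies in some bag; for every edge, both endpoints lie together in some bag; and for every vertex, the bags containing it form a connected subtree. Here edge (d,e) lies in no bag, so the decomposition is invalid.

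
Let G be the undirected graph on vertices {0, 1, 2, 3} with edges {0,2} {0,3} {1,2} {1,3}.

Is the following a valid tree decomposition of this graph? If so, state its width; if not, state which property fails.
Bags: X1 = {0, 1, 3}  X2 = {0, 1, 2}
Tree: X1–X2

Yes; width 2.

Vertex coverage: the bags together contain {0, 1, 2, 3}, the full vertex set. Edge coverage: each edge of G has both endpoints in at least one bag. Running intersection: for every vertex, the bags containing it form a connected subtree. All three properties hold, so this is a valid tree decomposition of width max|bag| − 1 = 2, and hence tw(G) ≤ 2.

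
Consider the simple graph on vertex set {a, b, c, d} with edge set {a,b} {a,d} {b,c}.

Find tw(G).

A width-1 tree decomposition is:
Bags: B1 = {a, b}  B2 = {b, c}  B3 = {a, d}
Tree: B1–B2, B1–B3
The largest bag has 2 vertices, giving width 1; this decomposition certifies tw(G) ≤ 1. Any graph with an edge has treewidth ≥ 1, and G has the edge a–b. Combining the bounds, tw(G) = 1.

1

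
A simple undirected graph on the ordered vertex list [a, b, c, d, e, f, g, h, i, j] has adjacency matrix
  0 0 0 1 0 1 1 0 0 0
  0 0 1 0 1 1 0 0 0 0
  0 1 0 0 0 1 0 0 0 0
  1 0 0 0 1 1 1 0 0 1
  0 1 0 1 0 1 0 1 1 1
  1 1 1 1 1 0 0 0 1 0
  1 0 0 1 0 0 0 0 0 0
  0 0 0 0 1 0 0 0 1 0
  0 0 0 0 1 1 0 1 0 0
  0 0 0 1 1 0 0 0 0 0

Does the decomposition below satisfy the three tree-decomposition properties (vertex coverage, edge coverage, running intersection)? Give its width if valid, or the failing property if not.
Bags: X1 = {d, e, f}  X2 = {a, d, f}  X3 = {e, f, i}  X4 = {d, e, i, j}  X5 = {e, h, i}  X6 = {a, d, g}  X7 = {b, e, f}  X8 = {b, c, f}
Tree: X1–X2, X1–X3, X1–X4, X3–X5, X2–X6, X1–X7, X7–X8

A tree decomposition must satisfy three properties: every vertex lies in some bag; for every edge, both endpoints lie together in some bag; and for every vertex, the bags containing it form a connected subtree. Here bags containing vertex i are not connected in the tree, so the decomposition is invalid.

No — bags containing vertex i are not connected in the tree.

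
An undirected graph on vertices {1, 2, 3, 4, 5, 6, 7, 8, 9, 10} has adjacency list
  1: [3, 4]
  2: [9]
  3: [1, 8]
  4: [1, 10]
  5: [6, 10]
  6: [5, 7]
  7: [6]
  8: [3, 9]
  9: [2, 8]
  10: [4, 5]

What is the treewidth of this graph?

1

A width-1 tree decomposition is:
Bags: B1 = {6, 7}  B2 = {5, 6}  B3 = {5, 10}  B4 = {4, 10}  B5 = {1, 4}  B6 = {1, 3}  B7 = {3, 8}  B8 = {8, 9}  B9 = {2, 9}
Tree: B1–B2, B2–B3, B3–B4, B4–B5, B5–B6, B6–B7, B7–B8, B8–B9
The largest bag has 2 vertices, giving width 1; this decomposition certifies tw(G) ≤ 1. Since G has at least one edge (e.g. 7–6), it is not an edgeless graph, so tw(G) ≥ 1. Combining the bounds, tw(G) = 1.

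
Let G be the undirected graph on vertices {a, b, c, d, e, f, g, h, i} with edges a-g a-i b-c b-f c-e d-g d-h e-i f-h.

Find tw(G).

A width-2 tree decomposition is:
Bags: B1 = {d, f, h}  B2 = {d, f, g}  B3 = {a, f, g}  B4 = {a, f, i}  B5 = {e, f, i}  B6 = {c, e, f}  B7 = {b, c, f}
Tree: B1–B2, B2–B3, B3–B4, B4–B5, B5–B6, B6–B7
Each bag holds 3 vertices, so the decomposition has width 2, which upper-bounds the treewidth. For the lower bound, G contains the cycle f–h–d–g–a–i–e–c–b–f, so G is not a forest; only forests have treewidth ≤ 1, hence tw(G) ≥ 2. The upper and lower bounds meet at 2, so that is the treewidth.

2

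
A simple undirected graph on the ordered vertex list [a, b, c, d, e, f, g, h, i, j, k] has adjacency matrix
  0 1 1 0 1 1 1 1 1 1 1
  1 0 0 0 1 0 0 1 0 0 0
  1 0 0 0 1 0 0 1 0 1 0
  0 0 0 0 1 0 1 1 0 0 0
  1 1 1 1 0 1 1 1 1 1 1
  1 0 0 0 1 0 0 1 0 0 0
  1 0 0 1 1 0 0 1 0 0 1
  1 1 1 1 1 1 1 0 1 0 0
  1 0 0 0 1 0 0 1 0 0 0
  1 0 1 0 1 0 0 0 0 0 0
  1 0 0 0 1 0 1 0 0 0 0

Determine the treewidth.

3

A width-3 tree decomposition is:
Bags: B1 = {a, c, e, h}  B2 = {a, e, f, h}  B3 = {a, b, e, h}  B4 = {a, e, h, i}  B5 = {a, e, g, h}  B6 = {a, c, e, j}  B7 = {a, e, g, k}  B8 = {d, e, g, h}
Tree: B1–B2, B1–B3, B3–B4, B2–B5, B1–B6, B5–B7, B5–B8
Each bag holds 4 vertices, so the decomposition has width 3, which upper-bounds the treewidth. On the other hand G contains the 4-clique {d, e, g, h}. A clique must lie in a single bag of any decomposition, so no decomposition can have width below 3. The upper and lower bounds meet at 3, so that is the treewidth.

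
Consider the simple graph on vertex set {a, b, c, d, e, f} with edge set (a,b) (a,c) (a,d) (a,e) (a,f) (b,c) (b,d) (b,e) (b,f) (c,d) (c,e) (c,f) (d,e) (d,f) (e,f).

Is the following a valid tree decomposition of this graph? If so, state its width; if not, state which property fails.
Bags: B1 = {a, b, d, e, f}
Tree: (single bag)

No — vertex c appears in no bag.

A tree decomposition must satisfy three properties: every vertex lies in some bag; for every edge, both endpoints lie together in some bag; and for every vertex, the bags containing it form a connected subtree. Here vertex c appears in no bag, so the decomposition is invalid.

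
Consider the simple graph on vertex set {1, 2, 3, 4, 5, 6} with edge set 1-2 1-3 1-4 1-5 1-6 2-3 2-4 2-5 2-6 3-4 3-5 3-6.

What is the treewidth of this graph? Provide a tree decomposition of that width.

Treewidth 3.
One such decomposition:
Bags: B1 = {1, 2, 3, 6}  B2 = {1, 2, 3, 4}  B3 = {1, 2, 3, 5}
Tree: B1–B2, B1–B3

Each bag holds 4 vertices, so the decomposition has width 3, which upper-bounds the treewidth. For the lower bound, the 4 vertices {1, 2, 3, 4} are pairwise adjacent, and any tree decomposition puts a clique entirely inside one bag — forcing width ≥ 3. Combining the bounds, tw(G) = 3.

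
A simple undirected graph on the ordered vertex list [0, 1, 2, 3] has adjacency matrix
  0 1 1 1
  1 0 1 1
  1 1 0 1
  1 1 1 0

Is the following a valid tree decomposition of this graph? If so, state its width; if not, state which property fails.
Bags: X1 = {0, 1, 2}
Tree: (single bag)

A tree decomposition must satisfy three properties: every vertex lies in some bag; for every edge, both endpoints lie together in some bag; and for every vertex, the bags containing it form a connected subtree. Here vertex 3 appears in no bag, so the decomposition is invalid.

No — vertex 3 appears in no bag.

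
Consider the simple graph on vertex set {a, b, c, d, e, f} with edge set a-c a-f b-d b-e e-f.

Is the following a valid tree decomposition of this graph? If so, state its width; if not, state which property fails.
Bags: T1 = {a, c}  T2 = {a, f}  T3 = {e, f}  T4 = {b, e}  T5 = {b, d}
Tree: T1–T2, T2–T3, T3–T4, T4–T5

Every vertex of G appears in some bag (union = {a, b, c, d, e, f}); every edge is covered by a bag; and for each vertex v the set of bags containing v is connected in the bag tree. The decomposition is therefore valid. The largest bag has 2 vertices, so the width is 1.

Yes; width 1.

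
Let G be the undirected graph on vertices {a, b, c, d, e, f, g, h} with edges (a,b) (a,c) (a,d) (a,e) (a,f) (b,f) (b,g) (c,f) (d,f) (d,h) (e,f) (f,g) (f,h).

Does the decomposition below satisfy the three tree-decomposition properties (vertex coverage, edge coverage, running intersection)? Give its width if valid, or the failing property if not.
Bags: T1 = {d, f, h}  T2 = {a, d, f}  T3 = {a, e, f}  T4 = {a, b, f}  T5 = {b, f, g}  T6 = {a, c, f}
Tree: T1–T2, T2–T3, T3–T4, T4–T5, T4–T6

Yes; width 2.

Vertex coverage: the bags together contain {a, b, c, d, e, f, g, h}, the full vertex set. Edge coverage: each edge of G has both endpoints in at least one bag. Running intersection: for every vertex, the bags containing it form a connected subtree. All three properties hold, so this is a valid tree decomposition of width max|bag| − 1 = 2, and hence tw(G) ≤ 2.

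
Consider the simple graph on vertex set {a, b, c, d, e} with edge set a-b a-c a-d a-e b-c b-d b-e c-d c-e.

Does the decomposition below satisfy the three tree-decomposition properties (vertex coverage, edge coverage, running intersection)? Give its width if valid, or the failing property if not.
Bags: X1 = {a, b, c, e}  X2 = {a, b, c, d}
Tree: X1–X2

Vertex coverage: the bags together contain {a, b, c, d, e}, the full vertex set. Edge coverage: each edge of G has both endpoints in at least one bag. Running intersection: for every vertex, the bags containing it form a connected subtree. All three properties hold, so this is a valid tree decomposition of width max|bag| − 1 = 3, and hence tw(G) ≤ 3.

Yes; width 3.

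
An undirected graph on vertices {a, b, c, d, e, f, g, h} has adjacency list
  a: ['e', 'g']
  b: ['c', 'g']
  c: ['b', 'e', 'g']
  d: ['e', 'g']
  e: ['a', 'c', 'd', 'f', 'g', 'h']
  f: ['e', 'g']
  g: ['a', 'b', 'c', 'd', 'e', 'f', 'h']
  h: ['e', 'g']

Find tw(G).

2

A width-2 tree decomposition is:
Bags: B1 = {a, e, g}  B2 = {e, f, g}  B3 = {d, e, g}  B4 = {c, e, g}  B5 = {b, c, g}  B6 = {e, g, h}
Tree: B1–B2, B1–B3, B3–B4, B4–B5, B2–B6
Each bag holds 3 vertices, so the decomposition has width 2, which upper-bounds the treewidth. Conversely, {d, e, g} is a clique of size 3, and the vertices of any clique must share a bag in every tree decomposition; so some bag has ≥ 3 vertices and tw(G) ≥ 2. The upper and lower bounds meet at 2, so that is the treewidth.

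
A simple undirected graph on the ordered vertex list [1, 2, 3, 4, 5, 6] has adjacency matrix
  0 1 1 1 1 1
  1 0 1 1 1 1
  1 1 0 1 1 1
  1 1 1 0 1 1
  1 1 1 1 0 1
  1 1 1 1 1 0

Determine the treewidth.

A width-5 tree decomposition is:
Bags: B1 = {1, 2, 3, 4, 5, 6}
Tree: (single bag)
With just one bag of size 6, the width is 6 − 1 = 5, so tw(G) ≤ 5. On the other hand G contains the 6-clique {1, 2, 3, 4, 5, 6}. A clique must lie in a single bag of any decomposition, so no decomposition can have width below 5. Therefore the treewidth is 5.

5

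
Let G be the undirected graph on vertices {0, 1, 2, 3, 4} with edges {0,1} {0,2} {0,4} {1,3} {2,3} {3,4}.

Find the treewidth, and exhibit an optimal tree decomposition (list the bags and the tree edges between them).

The largest bag has 3 vertices, giving width 2; this decomposition certifies tw(G) ≤ 2. For the lower bound, G contains the cycle 4–3–1–0–4, so G is not a forest; only forests have treewidth ≤ 1, hence tw(G) ≥ 2. Hence tw(G) = 2 exactly.

Treewidth 2.
One such decomposition:
Bags: B1 = {0, 3, 4}  B2 = {0, 1, 3}  B3 = {0, 2, 3}
Tree: B1–B2, B2–B3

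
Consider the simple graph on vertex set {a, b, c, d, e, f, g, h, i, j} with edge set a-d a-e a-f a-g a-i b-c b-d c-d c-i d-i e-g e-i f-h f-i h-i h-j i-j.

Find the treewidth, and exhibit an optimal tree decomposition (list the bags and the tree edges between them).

Every bag has size at most 3, so the width is 3 − 1 = 2 and tw(G) ≤ 2. On the other hand G contains the 3-clique {a, e, g}. A clique must lie in a single bag of any decomposition, so no decomposition can have width below 2. Hence tw(G) = 2 exactly.

Treewidth 2.
Bags: B1 = {b, c, d}  B2 = {c, d, i}  B3 = {a, d, i}  B4 = {a, f, i}  B5 = {f, h, i}  B6 = {a, e, i}  B7 = {a, e, g}  B8 = {h, i, j}
Tree: B1–B2, B2–B3, B3–B4, B4–B5, B4–B6, B6–B7, B5–B8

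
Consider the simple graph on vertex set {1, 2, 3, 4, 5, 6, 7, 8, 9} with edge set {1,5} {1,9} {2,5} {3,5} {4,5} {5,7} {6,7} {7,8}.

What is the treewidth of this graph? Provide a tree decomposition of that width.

Treewidth 1.
One optimal decomposition is:
Bags: B1 = {4, 5}  B2 = {5, 7}  B3 = {1, 5}  B4 = {2, 5}  B5 = {6, 7}  B6 = {7, 8}  B7 = {1, 9}  B8 = {3, 5}
Tree: B1–B2, B2–B3, B1–B4, B2–B5, B2–B6, B3–B7, B4–B8

Each bag holds 2 vertices, so the decomposition has width 1, which upper-bounds the treewidth. Since G has at least one edge (e.g. 4–5), it is not an edgeless graph, so tw(G) ≥ 1. Combining the bounds, tw(G) = 1.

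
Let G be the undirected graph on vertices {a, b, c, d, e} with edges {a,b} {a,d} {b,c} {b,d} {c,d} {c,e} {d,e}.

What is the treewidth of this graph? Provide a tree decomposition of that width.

Every bag has size at most 3, so the width is 3 − 1 = 2 and tw(G) ≤ 2. On the other hand G contains the 3-clique {c, d, e}. A clique must lie in a single bag of any decomposition, so no decomposition can have width below 2. Therefore the treewidth is 2.

Treewidth 2.
Bags: B1 = {b, c, d}  B2 = {a, b, d}  B3 = {c, d, e}
Tree: B1–B2, B1–B3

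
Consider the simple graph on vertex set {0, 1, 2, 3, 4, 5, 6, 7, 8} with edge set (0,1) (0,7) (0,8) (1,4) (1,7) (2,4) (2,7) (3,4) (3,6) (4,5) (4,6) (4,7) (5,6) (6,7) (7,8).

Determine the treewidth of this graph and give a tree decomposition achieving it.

Every bag has size at most 3, so the width is 3 − 1 = 2 and tw(G) ≤ 2. On the other hand G contains the 3-clique {0, 7, 8}. A clique must lie in a single bag of any decomposition, so no decomposition can have width below 2. The upper and lower bounds meet at 2, so that is the treewidth.

Treewidth 2.
One optimal decomposition is:
Bags: B1 = {4, 6, 7}  B2 = {1, 4, 7}  B3 = {0, 1, 7}  B4 = {2, 4, 7}  B5 = {3, 4, 6}  B6 = {4, 5, 6}  B7 = {0, 7, 8}
Tree: B1–B2, B2–B3, B2–B4, B1–B5, B5–B6, B3–B7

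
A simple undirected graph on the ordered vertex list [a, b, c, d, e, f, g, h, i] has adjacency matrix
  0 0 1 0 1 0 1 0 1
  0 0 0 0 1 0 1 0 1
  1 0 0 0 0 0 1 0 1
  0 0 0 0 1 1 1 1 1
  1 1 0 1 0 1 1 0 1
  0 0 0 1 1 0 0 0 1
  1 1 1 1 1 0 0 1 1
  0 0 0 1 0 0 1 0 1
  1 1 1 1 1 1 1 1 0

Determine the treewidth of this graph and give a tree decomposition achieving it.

Every bag has size at most 4, so the width is 4 − 1 = 3 and tw(G) ≤ 3. On the other hand G contains the 4-clique {d, e, g, i}. A clique must lie in a single bag of any decomposition, so no decomposition can have width below 3. Therefore the treewidth is 3.

Treewidth 3.
One such decomposition:
Bags: B1 = {a, c, g, i}  B2 = {a, e, g, i}  B3 = {b, e, g, i}  B4 = {d, e, g, i}  B5 = {d, e, f, i}  B6 = {d, g, h, i}
Tree: B1–B2, B2–B3, B3–B4, B4–B5, B4–B6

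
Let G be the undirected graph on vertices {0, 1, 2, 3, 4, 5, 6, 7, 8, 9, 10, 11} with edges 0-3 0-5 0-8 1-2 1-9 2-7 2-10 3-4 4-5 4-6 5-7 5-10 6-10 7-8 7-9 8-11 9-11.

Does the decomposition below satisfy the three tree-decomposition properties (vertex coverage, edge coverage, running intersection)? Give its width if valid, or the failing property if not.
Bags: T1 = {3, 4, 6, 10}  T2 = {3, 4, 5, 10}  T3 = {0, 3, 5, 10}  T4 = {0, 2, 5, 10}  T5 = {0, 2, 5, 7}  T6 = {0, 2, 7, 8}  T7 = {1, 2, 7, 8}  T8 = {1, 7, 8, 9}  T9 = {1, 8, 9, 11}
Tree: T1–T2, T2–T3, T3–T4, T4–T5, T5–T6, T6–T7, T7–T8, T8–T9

Yes; width 3.

Vertex coverage: the bags together contain {0, 1, 2, 3, 4, 5, 6, 7, 8, 9, 10, 11}, the full vertex set. Edge coverage: each edge of G has both endpoints in at least one bag. Running intersection: for every vertex, the bags containing it form a connected subtree. All three properties hold, so this is a valid tree decomposition of width max|bag| − 1 = 3, and hence tw(G) ≤ 3.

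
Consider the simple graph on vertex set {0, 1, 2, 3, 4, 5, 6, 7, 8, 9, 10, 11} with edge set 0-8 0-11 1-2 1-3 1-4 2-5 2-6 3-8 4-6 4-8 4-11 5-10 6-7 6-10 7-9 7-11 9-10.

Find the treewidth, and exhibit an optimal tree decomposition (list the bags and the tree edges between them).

Treewidth 3.
One such decomposition:
Bags: B1 = {2, 5, 9, 10}  B2 = {2, 6, 9, 10}  B3 = {2, 6, 7, 9}  B4 = {1, 2, 6, 7}  B5 = {1, 4, 6, 7}  B6 = {1, 4, 7, 11}  B7 = {1, 3, 4, 11}  B8 = {3, 4, 8, 11}  B9 = {0, 3, 8, 11}
Tree: B1–B2, B2–B3, B3–B4, B4–B5, B5–B6, B6–B7, B7–B8, B8–B9

Each bag holds 4 vertices, so the decomposition has width 3, which upper-bounds the treewidth. For the lower bound: the 4 vertex sets {5,9,10}, {2}, {6}, {1,4,7,11} are disjoint, each induces a connected subgraph, and every pair is joined by at least one edge of G. Contracting each set to a single vertex therefore yields K_{4} as a minor, and since treewidth is minor-monotone, tw(G) ≥ tw(K_{4}) = 3. Hence tw(G) = 3 exactly.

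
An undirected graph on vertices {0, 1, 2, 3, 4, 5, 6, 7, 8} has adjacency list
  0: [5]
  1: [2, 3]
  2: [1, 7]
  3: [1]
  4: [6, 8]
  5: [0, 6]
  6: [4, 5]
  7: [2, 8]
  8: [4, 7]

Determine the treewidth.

1

A width-1 tree decomposition is:
Bags: B1 = {1, 3}  B2 = {1, 2}  B3 = {2, 7}  B4 = {7, 8}  B5 = {4, 8}  B6 = {4, 6}  B7 = {5, 6}  B8 = {0, 5}
Tree: B1–B2, B2–B3, B3–B4, B4–B5, B5–B6, B6–B7, B7–B8
Each bag holds 2 vertices, so the decomposition has width 1, which upper-bounds the treewidth. Since G has at least one edge (e.g. 3–1), it is not an edgeless graph, so tw(G) ≥ 1. Therefore the treewidth is 1.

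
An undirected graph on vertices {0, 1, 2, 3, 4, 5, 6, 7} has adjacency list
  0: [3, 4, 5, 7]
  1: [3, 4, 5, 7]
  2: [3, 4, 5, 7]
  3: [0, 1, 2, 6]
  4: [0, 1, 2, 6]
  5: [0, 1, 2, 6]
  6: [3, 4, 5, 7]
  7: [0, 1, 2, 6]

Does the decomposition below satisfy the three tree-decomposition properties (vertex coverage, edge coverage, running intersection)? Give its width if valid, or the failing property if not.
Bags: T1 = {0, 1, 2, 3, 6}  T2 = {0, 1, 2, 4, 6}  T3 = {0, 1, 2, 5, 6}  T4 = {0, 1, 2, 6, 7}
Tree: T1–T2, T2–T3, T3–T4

Yes; width 4.

Every vertex of G appears in some bag (union = {0, 1, 2, 3, 4, 5, 6, 7}); every edge is covered by a bag; and for each vertex v the set of bags containing v is connected in the bag tree. The decomposition is therefore valid. The largest bag has 5 vertices, so the width is 4.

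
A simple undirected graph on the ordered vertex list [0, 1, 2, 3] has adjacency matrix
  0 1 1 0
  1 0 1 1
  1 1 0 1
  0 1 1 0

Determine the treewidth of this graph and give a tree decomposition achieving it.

Treewidth 2.
One such decomposition:
Bags: B1 = {0, 1, 2}  B2 = {1, 2, 3}
Tree: B1–B2

Each bag holds 3 vertices, so the decomposition has width 2, which upper-bounds the treewidth. For the lower bound, the 3 vertices {0, 1, 2} are pairwise adjacent, and any tree decomposition puts a clique entirely inside one bag — forcing width ≥ 2. Therefore the treewidth is 2.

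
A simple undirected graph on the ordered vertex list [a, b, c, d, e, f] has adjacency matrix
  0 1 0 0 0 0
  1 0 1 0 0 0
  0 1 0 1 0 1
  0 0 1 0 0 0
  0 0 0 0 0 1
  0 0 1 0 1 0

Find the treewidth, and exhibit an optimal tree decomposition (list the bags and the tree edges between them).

Treewidth 1.
One such decomposition:
Bags: B1 = {e, f}  B2 = {c, f}  B3 = {b, c}  B4 = {c, d}  B5 = {a, b}
Tree: B1–B2, B2–B3, B3–B4, B3–B5

Each bag holds 2 vertices, so the decomposition has width 1, which upper-bounds the treewidth. Since G has at least one edge (e.g. f–e), it is not an edgeless graph, so tw(G) ≥ 1. The upper and lower bounds meet at 1, so that is the treewidth.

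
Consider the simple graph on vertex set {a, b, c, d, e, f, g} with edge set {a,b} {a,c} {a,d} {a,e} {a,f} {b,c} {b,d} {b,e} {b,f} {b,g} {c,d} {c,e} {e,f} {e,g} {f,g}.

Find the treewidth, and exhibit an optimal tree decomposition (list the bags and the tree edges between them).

Each bag holds 4 vertices, so the decomposition has width 3, which upper-bounds the treewidth. For the lower bound, the 4 vertices {b, e, f, g} are pairwise adjacent, and any tree decomposition puts a clique entirely inside one bag — forcing width ≥ 3. The upper and lower bounds meet at 3, so that is the treewidth.

Treewidth 3.
One optimal decomposition is:
Bags: B1 = {a, b, e, f}  B2 = {a, b, c, e}  B3 = {a, b, c, d}  B4 = {b, e, f, g}
Tree: B1–B2, B2–B3, B1–B4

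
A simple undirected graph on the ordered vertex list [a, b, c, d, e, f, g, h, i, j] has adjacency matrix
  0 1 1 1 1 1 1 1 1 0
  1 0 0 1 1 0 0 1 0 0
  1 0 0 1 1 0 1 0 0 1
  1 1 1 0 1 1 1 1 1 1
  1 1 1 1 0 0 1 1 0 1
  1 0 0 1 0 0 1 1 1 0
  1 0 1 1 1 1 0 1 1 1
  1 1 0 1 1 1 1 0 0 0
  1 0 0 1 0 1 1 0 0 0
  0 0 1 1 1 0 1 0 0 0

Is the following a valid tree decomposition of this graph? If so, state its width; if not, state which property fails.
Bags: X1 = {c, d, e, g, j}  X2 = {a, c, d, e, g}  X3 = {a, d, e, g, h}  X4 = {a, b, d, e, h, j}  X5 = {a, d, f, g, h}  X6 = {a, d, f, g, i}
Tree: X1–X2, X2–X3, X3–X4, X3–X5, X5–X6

No — bags containing vertex j are not connected in the tree.

A tree decomposition must satisfy three properties: every vertex lies in some bag; for every edge, both endpoints lie together in some bag; and for every vertex, the bags containing it form a connected subtree. Here bags containing vertex j are not connected in the tree, so the decomposition is invalid.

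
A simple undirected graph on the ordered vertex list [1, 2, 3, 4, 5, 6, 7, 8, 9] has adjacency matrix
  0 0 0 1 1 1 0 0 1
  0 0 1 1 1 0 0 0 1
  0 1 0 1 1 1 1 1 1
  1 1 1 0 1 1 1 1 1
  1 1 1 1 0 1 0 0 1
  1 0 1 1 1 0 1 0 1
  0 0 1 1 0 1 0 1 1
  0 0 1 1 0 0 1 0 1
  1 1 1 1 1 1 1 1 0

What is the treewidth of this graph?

A width-4 tree decomposition is:
Bags: B1 = {3, 4, 5, 6, 9}  B2 = {3, 4, 6, 7, 9}  B3 = {3, 4, 7, 8, 9}  B4 = {1, 4, 5, 6, 9}  B5 = {2, 3, 4, 5, 9}
Tree: B1–B2, B2–B3, B1–B4, B1–B5
Every bag has size at most 5, so the width is 5 − 1 = 4 and tw(G) ≤ 4. For the lower bound, the 5 vertices {1, 4, 5, 6, 9} are pairwise adjacent, and any tree decomposition puts a clique entirely inside one bag — forcing width ≥ 4. Combining the bounds, tw(G) = 4.

4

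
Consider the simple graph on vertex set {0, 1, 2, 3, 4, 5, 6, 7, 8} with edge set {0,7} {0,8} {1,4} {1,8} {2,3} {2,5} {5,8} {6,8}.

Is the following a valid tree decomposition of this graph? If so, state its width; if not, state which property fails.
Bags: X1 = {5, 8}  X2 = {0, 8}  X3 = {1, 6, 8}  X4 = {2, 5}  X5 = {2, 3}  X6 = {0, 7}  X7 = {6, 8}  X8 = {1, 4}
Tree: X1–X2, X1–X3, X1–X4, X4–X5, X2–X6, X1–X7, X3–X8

A tree decomposition must satisfy three properties: every vertex lies in some bag; for every edge, both endpoints lie together in some bag; and for every vertex, the bags containing it form a connected subtree. Here bags containing vertex 6 are not connected in the tree, so the decomposition is invalid.

No — bags containing vertex 6 are not connected in the tree.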